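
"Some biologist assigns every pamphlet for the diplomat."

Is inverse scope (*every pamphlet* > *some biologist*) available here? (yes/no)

Both DPs are arguments of the same predicate; there is no clause or island boundary between them.
Clause-internal QR can adjoin the lower DP above the subject, yielding the inverse reading.
So *every pamphlet* > *some biologist* is among the available readings.

Yes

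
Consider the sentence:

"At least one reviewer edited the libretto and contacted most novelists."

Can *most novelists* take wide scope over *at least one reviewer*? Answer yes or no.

The DP *most novelists* is contained in one conjunct of the coordinate structure (*contacted most novelists*).
QR out of a conjunct would have to apply non-ATB, which the CSC forbids.
*most novelists* > *at least one reviewer* would require crossing that boundary, which is illicit.

No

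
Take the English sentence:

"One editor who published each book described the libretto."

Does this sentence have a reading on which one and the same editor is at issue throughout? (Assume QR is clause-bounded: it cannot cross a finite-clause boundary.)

Yes

The paraphrase describes the scope ordering *one editor* > *each book*.
That is the surface-scope ordering, which is always one of the available readings — island constraints only ever restrict inverse scope.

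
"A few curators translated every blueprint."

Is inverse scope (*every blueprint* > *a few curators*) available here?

Yes

Both DPs are arguments of the same predicate; there is no clause or island boundary between them.
With no island boundary between them, the object can take inverse scope over the subject via ordinary QR within the clause.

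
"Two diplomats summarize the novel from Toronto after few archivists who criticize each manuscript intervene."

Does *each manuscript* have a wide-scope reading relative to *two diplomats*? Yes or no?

*each manuscript* sits inside the relative clause *who criticize each manuscript*, which is itself inside the adjunct *after few archivists who criticize each manuscript intervene*.
Even if one barrier were somehow void, the other would still block QR.
*each manuscript* > *two diplomats* would require crossing that boundary, which is illicit.

No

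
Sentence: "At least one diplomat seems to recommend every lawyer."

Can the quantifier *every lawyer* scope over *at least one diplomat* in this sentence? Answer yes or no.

Infinitival complements of raising predicates do not block QR; *every lawyer* and *at least one diplomat* are effectively clausemates.
Nothing blocks QR of the lower DP to a position above the higher one, so inverse scope is available.
The sentence is scopally ambiguous between *at least one diplomat* > *every lawyer* and *every lawyer* > *at least one diplomat*.

Yes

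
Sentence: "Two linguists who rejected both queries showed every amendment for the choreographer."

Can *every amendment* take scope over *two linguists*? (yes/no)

Yes

*every amendment* sits in the matrix clause, not in the relative clause on *two linguists*.
QR within a single clause is free, so the lower quantifier may take scope over the higher one.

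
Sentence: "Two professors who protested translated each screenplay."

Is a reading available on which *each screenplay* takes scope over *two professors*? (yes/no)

The RC *who protested* is an island, but *each screenplay* is not inside it — it is the matrix object, a clausemate of *two professors*.
Ordinary QR to a clause-peripheral position gives the wide-scope LF for the lower DP.
The sentence is scopally ambiguous between *two professors* > *each screenplay* and *each screenplay* > *two professors*.

Yes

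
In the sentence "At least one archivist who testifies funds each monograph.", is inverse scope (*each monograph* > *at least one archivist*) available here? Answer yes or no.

Yes

Although the sentence contains a relative clause (*who testifies*), *each monograph* is outside it, in the matrix VP.
Since no island is crossed, the inverse ordering is licensed alongside surface scope.
Both orderings are possible: *at least one archivist* > *each monograph* and *each monograph* > *at least one archivist*.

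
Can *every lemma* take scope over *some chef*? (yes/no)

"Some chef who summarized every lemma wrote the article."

No

The DP *every lemma* is contained in the relative clause *who summarized every lemma*.
The relative clause forms an island for QR, so the quantifier is confined to the head noun's restrictor.
So the wide-scope reading for *every lemma* is blocked.
(Only the surface reading survives: one fixed chef with respect to all the relevant lemmas.)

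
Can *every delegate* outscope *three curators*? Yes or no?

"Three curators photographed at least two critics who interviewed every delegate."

The target quantifier *every delegate* is part of the relative clause *who interviewed every delegate* modifying *at least two critics*.
Quantifiers inside a relative clause are trapped there; the RC boundary blocks QR.
So *every delegate* cannot raise high enough to outscope *three curators*; only the surface ordering *three curators* > *every delegate* is available.

No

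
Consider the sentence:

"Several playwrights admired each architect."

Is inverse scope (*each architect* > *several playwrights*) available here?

*each architect* is the matrix object and *several playwrights* the matrix subject; the two are clausemates.
No island intervenes, so both surface and inverse scope are derivable.
So *each architect* > *several playwrights* is among the available readings.

Yes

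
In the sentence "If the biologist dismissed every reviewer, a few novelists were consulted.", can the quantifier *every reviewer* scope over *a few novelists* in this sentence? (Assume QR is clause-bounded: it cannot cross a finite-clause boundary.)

No

The DP *every reviewer* is contained in the adjunct clause *if the biologist dismissed every reviewer*.
Adverbial clauses are not L-marked, so they are barriers for QR — the quantifier cannot escape the adjunct.
So the wide-scope reading for *every reviewer* is blocked.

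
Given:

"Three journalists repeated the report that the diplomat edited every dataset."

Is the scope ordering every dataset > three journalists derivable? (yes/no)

No

*every dataset* occurs within the complex NP *the report that the diplomat edited every dataset*.
The Complex NP Constraint bars QR out of the complement clause of a noun.
*every dataset* is confined to the island and cannot take scope over *three journalists*.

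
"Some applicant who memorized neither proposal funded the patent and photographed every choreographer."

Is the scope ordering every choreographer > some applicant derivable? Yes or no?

No

*every choreographer* sits inside one conjunct of the coordinate structure (*photographed every choreographer*).
Coordinate structures are islands for non-across-the-board movement, QR included.
So *every choreographer* cannot raise to a position above *some applicant*.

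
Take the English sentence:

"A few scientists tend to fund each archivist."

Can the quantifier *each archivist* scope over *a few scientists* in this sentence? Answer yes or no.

The matrix predicate is a raising verb, whose infinitival complement is not a scope island — *each archivist* can QR into the matrix clause.
No island intervenes, so both surface and inverse scope are derivable.

Yes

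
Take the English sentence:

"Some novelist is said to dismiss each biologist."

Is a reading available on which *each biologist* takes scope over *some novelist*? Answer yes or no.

Yes

*each biologist* is inside a raising infinitive, which is transparent to QR (no CP barrier), so it behaves as a matrix argument.
QR within a single clause is free, so the lower quantifier may take scope over the higher one.
So *each biologist* > *some novelist* is among the available readings.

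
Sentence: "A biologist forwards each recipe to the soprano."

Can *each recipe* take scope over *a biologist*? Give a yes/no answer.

Yes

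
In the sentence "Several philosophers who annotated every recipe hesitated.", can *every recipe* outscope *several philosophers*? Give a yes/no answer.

*every recipe* sits inside the relative clause *who annotated every recipe*.
Relative clauses block scope extraction: QR cannot target a position outside the modified NP.
So *every recipe* cannot raise high enough to outscope *several philosophers*; only the surface ordering *several philosophers* > *every recipe* is available.

No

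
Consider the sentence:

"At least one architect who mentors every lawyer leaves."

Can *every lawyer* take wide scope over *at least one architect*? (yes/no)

No

*every lawyer* occurs within the relative clause *who mentors every lawyer*.
Relative clauses block scope extraction: QR cannot target a position outside the modified NP.
There is no licit LF on which *every lawyer* c-commands *at least one architect*.
(Only the surface reading survives: one fixed architect with respect to all the relevant lawyers.)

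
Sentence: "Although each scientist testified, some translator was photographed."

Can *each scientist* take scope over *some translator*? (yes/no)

No

The DP *each scientist* is contained in the adjunct clause *although each scientist testified*.
Adjunct clauses are scope islands: a quantifier inside an adjunct cannot raise into the matrix clause.
So the wide-scope reading for *each scientist* is blocked.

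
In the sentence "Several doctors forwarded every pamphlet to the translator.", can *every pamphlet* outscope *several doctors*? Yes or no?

Yes

*every pamphlet* is the matrix object and *several doctors* the matrix subject; the two are clausemates.
Since no island is crossed, the inverse ordering is licensed alongside surface scope.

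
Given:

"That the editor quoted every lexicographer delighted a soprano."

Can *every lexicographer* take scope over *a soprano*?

No

The DP *every lexicographer* is contained in the sentential subject *that the editor quoted every lexicographer*.
Subjects — clausal subjects included — are islands for extraction, and QR is no exception.
*every lexicographer* is confined to the island and cannot take scope over *a soprano*.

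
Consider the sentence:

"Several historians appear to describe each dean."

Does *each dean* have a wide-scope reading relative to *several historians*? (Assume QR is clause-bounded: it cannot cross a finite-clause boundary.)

*each dean* is the object of the infinitival complement of a raising predicate; raising infinitives are transparent for QR, so the two DPs are in effect clausemates.
No island intervenes, so both surface and inverse scope are derivable.
The sentence is scopally ambiguous between *several historians* > *each dean* and *each dean* > *several historians*.

Yes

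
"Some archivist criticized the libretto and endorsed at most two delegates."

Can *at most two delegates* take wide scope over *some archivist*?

Structurally, *at most two delegates* is inside one conjunct of the coordinate structure (*endorsed at most two delegates*).
QR out of a conjunct would have to apply non-ATB, which the CSC forbids.
So the wide-scope reading for *at most two delegates* is blocked.

No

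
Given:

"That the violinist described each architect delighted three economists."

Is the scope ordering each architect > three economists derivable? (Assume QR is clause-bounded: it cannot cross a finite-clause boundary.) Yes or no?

Structurally, *each architect* is inside the sentential subject *that the violinist described each architect*.
The subject-island constraint blocks QR out of a clausal subject.
So *each architect* cannot raise to a position above *three economists*.

No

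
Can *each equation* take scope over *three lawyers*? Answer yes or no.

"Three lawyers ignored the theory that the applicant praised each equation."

No

*each equation* sits inside the complex NP *the theory that the applicant praised each equation*.
Noun-complement clauses are scope islands (the Complex NP Constraint): a quantifier inside one cannot scope into the matrix.
So *each equation* cannot raise to a position above *three lawyers*.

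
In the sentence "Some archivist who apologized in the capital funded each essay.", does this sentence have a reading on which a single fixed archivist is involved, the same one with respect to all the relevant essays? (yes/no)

Yes

That reading corresponds to *some archivist* > *each essay*.
Surface scope (*some archivist* > *each essay*) is always derivable; islands only block QR, not in-situ interpretation.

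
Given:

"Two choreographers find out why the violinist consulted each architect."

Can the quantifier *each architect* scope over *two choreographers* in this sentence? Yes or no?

*each architect* occurs within the embedded question *why the violinist consulted each architect*.
An indirect question is a wh-island; the filled [Spec,CP] blocks QR across the CP edge.
So *each architect* cannot raise high enough to outscope *two choreographers*; only the surface ordering *two choreographers* > *each architect* is available.

No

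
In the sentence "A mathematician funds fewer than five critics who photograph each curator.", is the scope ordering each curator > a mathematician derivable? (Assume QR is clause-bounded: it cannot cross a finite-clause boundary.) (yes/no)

No

The DP *each curator* is contained in the relative clause *who photograph each curator* modifying *fewer than five critics*.
QR out of a relative clause is ruled out by the relative-clause island constraint.
So the wide-scope reading for *each curator* is blocked.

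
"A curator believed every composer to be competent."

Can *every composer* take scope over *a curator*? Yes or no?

ECM infinitives lack a CP barrier, so *every composer* can QR over the matrix subject *a curator*.
With no island boundary between them, the object can take inverse scope over the subject via ordinary QR within the clause.

Yes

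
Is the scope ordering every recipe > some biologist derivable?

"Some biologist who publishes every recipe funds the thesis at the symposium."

The DP *every recipe* is contained in the relative clause *who publishes every recipe*.
Relative clauses block scope extraction: QR cannot target a position outside the modified NP.
So the wide-scope reading for *every recipe* is blocked.
(Only the surface reading survives: one fixed biologist with respect to all the relevant recipes.)

No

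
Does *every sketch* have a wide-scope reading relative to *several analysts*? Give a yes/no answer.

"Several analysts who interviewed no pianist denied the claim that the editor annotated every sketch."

No

*every sketch* sits inside the complex NP *the claim that the editor annotated every sketch*.
Since the clause is the complement of a nominal head, the CNPC blocks scope extraction.
*every sketch* > *several analysts* would require crossing that boundary, which is illicit.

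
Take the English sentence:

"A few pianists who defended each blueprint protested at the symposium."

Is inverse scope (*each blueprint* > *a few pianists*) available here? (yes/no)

No

The DP *each blueprint* is contained in the relative clause *who defended each blueprint*.
QR out of a relative clause is ruled out by the relative-clause island constraint.
So *each blueprint* cannot raise to a position above *a few pianists*.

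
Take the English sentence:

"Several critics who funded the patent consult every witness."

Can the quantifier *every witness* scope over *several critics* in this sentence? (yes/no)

Yes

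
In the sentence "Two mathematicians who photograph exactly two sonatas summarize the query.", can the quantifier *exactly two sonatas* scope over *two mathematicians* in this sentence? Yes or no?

No

The DP *exactly two sonatas* is contained in the relative clause *who photograph exactly two sonatas*.
QR out of a relative clause is ruled out by the relative-clause island constraint.
So *exactly two sonatas* cannot raise high enough to outscope *two mathematicians*; only the surface ordering *two mathematicians* > *exactly two sonatas* is available.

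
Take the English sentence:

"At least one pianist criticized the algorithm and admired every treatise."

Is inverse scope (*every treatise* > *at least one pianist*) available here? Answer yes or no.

No

Structurally, *every treatise* is inside one conjunct of the coordinate structure (*admired every treatise*).
The Coordinate Structure Constraint blocks movement (including QR) out of a single conjunct.
Hence only narrow scope for *every treatise* (under *at least one pianist*) survives.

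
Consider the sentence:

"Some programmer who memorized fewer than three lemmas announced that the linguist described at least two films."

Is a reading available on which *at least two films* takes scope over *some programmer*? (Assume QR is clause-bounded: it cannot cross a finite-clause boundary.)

Structurally, *at least two films* is inside the finite complement clause *that the linguist described at least two films*.
Finite CP is the ceiling for QR here, by assumption.
So *at least two films* cannot raise high enough to outscope *some programmer*; only the surface ordering *some programmer* > *at least two films* is available.

No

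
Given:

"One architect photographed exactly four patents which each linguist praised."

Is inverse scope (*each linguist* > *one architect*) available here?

No

Structurally, *each linguist* is inside the relative clause *which each linguist praised* modifying *exactly four patents*.
Quantifiers inside a relative clause are trapped there; the RC boundary blocks QR.
*each linguist* is confined to the island and cannot take scope over *one architect*.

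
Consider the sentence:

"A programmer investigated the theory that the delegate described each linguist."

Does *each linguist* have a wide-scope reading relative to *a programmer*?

Structurally, *each linguist* is inside the complex NP *the theory that the delegate described each linguist*.
The complex NP is opaque for QR — the quantifier is frozen inside the noun's complement.
So *each linguist* cannot raise high enough to outscope *a programmer*; only the surface ordering *a programmer* > *each linguist* is available.

No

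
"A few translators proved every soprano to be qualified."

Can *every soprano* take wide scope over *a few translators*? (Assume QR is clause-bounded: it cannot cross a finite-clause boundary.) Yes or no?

Yes

This is an ECM construction: *every soprano* is the infinitival subject, Case-marked by the matrix verb, and the infinitive is transparent for QR.
QR within a single clause is free, so the lower quantifier may take scope over the higher one.
The sentence is scopally ambiguous between *a few translators* > *every soprano* and *every soprano* > *a few translators*.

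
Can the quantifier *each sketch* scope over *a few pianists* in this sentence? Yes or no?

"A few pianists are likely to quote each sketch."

Yes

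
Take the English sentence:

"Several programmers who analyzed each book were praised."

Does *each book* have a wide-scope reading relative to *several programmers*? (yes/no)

No

The DP *each book* is contained in the relative clause *who analyzed each book*.
A relative clause is a scope island — quantifier raising cannot cross its boundary.
There is no licit LF on which *each book* c-commands *several programmers*.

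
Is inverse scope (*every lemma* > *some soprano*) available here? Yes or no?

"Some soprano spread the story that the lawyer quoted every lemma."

Structurally, *every lemma* is inside the complex NP *the story that the lawyer quoted every lemma*.
Since the clause is the complement of a nominal head, the CNPC blocks scope extraction.
*every lemma* > *some soprano* would require crossing that boundary, which is illicit.
(Only the surface reading survives: one fixed soprano with respect to all the relevant lemmas.)

No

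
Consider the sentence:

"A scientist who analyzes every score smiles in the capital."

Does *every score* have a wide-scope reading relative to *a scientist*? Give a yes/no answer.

No

The target quantifier *every score* is part of the relative clause *who analyzes every score*.
Quantifiers inside a relative clause are trapped there; the RC boundary blocks QR.
Hence only narrow scope for *every score* (under *a scientist*) survives.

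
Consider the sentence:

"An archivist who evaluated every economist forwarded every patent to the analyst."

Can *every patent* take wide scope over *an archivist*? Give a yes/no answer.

Although the sentence contains a relative clause (*who evaluated every economist*), *every patent* is outside it, in the matrix VP.
Clause-internal QR can adjoin the lower DP above the subject, yielding the inverse reading.

Yes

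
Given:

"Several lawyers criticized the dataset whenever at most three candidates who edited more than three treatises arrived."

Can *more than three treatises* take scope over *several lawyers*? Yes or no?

No

*more than three treatises* occurs within the relative clause *who edited more than three treatises*, which is itself inside the adjunct *whenever at most three candidates who edited more than three treatises arrived*.
Even if one barrier were somehow void, the other would still block QR.
There is no licit LF on which *more than three treatises* c-commands *several lawyers*.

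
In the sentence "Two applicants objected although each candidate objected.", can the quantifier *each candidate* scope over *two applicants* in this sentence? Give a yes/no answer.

*each candidate* is embedded in the adjunct clause *although each candidate objected*.
Adjuncts are opaque for quantifier raising; a quantifier in an adjunct stays inside it.
*each candidate* is confined to the island and cannot take scope over *two applicants*.

No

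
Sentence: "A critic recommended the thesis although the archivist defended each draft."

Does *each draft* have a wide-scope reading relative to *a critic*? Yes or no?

The DP *each draft* is contained in the adjunct clause *although the archivist defended each draft*.
The adjunct-island constraint bars QR out of an adverbial clause.
*each draft* > *a critic* would require crossing that boundary, which is illicit.

No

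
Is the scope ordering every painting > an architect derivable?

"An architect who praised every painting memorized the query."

Structurally, *every painting* is inside the relative clause *who praised every painting*.
A relative clause is a scope island — quantifier raising cannot cross its boundary.
The inverse ordering *every painting* > *an architect* is therefore underivable.

No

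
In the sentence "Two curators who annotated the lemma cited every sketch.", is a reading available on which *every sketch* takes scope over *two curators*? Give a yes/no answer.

The RC *who annotated the lemma* is an island, but *every sketch* is not inside it — it is the matrix object, a clausemate of *two curators*.
Ordinary QR to a clause-peripheral position gives the wide-scope LF for the lower DP.

Yes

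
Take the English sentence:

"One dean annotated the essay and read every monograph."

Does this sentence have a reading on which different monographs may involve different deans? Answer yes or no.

No

The paraphrase describes the scope ordering *every monograph* > *one dean*.
The target quantifier *every monograph* is part of one conjunct of the coordinate structure (*read every monograph*).
The Coordinate Structure Constraint blocks movement (including QR) out of a single conjunct.
So *every monograph* cannot raise to a position above *one dean*.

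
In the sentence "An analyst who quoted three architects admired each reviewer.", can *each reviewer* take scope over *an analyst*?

The relative clause *who quoted three architects* modifies *an analyst*, but *each reviewer* is not inside that relative clause — it is an argument of the matrix verb.
QR within a single clause is free, so the lower quantifier may take scope over the higher one.

Yes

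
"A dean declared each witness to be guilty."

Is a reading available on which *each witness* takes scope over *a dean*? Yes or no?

*each witness* is an ECM subject; ECM complements are not islands, and the embedded quantifier may take matrix scope.
Clause-internal QR can adjoin the lower DP above the subject, yielding the inverse reading.

Yes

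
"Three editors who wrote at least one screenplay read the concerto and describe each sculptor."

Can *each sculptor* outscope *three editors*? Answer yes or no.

No

*each sculptor* sits inside one conjunct of the coordinate structure (*describe each sculptor*).
The Coordinate Structure Constraint blocks movement (including QR) out of a single conjunct.
So *each sculptor* cannot raise high enough to outscope *three editors*; only the surface ordering *three editors* > *each sculptor* is available.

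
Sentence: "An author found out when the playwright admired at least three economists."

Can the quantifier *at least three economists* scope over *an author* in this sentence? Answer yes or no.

Structurally, *at least three economists* is inside the embedded question *when the playwright admired at least three economists*.
Embedded wh-clauses are opaque for QR, so the quantifier stays inside the question.
So *at least three economists* cannot raise to a position above *an author*.
(Only the surface reading survives: one fixed author with respect to all the relevant economists.)

No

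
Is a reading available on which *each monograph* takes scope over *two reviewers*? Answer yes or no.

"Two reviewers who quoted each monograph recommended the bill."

No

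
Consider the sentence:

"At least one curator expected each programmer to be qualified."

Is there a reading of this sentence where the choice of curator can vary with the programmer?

The described interpretation is the *each programmer* > *at least one curator* scoping.
ECM infinitives lack a CP barrier, so *each programmer* can QR over the matrix subject *at least one curator*.
Ordinary QR to a clause-peripheral position gives the wide-scope LF for the lower DP.

Yes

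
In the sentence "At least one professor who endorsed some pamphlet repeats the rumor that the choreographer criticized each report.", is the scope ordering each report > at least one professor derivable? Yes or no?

No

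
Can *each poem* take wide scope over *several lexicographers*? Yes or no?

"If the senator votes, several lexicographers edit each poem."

*each poem* is a matrix argument; the adjunct is an island but the target quantifier is outside it.
No island intervenes, so both surface and inverse scope are derivable.
So *each poem* > *several lexicographers* is among the available readings.

Yes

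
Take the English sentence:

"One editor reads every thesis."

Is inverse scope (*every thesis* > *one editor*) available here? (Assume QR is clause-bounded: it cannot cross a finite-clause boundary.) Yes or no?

*every thesis* is the matrix object and *one editor* the matrix subject; the two are clausemates.
Nothing blocks QR of the lower DP to a position above the higher one, so inverse scope is available.

Yes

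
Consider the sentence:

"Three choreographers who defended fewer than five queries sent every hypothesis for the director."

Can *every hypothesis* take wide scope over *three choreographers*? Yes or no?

Yes

The relative clause *who defended fewer than five queries* modifies *three choreographers*, but *every hypothesis* is not inside that relative clause — it is an argument of the matrix verb.
No island intervenes, so both surface and inverse scope are derivable.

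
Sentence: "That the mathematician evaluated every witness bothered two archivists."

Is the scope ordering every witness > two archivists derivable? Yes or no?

No

*every witness* occurs within the sentential subject *that the mathematician evaluated every witness*.
The subject-island constraint blocks QR out of a clausal subject.
So *every witness* cannot raise to a position above *two archivists*.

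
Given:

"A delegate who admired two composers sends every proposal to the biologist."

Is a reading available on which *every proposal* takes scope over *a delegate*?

*every proposal* is a matrix argument; only *a delegate* is modified by the relative clause *who admired two composers*, so the RC island is irrelevant to the target quantifier.
Since no island is crossed, the inverse ordering is licensed alongside surface scope.
Both orderings are possible: *a delegate* > *every proposal* and *every proposal* > *a delegate*.

Yes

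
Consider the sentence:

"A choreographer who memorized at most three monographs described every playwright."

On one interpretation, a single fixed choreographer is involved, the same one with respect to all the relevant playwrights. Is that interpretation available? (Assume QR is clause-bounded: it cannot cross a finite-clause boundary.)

Yes

This is the *a choreographer* > *every playwright* reading.
That is the surface-scope ordering, which is always one of the available readings — island constraints only ever restrict inverse scope.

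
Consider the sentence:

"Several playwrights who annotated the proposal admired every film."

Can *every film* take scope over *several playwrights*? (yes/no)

Yes

The relative clause *who annotated the proposal* modifies *several playwrights*, but *every film* is not inside that relative clause — it is an argument of the matrix verb.
Ordinary QR to a clause-peripheral position gives the wide-scope LF for the lower DP.
The sentence is scopally ambiguous between *several playwrights* > *every film* and *every film* > *several playwrights*.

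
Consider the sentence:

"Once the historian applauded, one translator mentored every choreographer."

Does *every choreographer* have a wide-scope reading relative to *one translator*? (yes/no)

Yes

The adjunct island is irrelevant here — *every choreographer* and *one translator* are both in the matrix clause.
Since no island is crossed, the inverse ordering is licensed alongside surface scope.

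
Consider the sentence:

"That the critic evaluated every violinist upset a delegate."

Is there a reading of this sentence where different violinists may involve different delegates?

That reading corresponds to *every violinist* > *a delegate*.
The DP *every violinist* is contained in the sentential subject *that the critic evaluated every violinist*.
Subjects — clausal subjects included — are islands for extraction, and QR is no exception.
*every violinist* is confined to the island and cannot take scope over *a delegate*.

No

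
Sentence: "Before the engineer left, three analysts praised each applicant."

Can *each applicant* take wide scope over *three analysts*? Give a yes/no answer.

Yes

The adjunct island is irrelevant here — *each applicant* and *three analysts* are both in the matrix clause.
Ordinary QR to a clause-peripheral position gives the wide-scope LF for the lower DP.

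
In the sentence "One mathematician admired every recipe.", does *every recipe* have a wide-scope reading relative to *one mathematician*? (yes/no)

*every recipe* and *one mathematician* are in the same minimal clause.
Since no island is crossed, the inverse ordering is licensed alongside surface scope.

Yes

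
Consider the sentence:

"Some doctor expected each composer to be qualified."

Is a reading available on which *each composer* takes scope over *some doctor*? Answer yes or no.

Yes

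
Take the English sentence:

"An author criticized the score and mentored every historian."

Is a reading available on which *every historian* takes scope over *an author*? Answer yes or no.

No

The DP *every historian* is contained in one conjunct of the coordinate structure (*mentored every historian*).
The Coordinate Structure Constraint blocks movement (including QR) out of a single conjunct.
So the wide-scope reading for *every historian* is blocked.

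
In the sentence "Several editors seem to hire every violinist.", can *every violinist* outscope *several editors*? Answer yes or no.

Yes

Infinitival complements of raising predicates do not block QR; *every violinist* and *several editors* are effectively clausemates.
QR within a single clause is free, so the lower quantifier may take scope over the higher one.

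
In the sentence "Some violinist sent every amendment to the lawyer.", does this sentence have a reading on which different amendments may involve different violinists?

That reading corresponds to *every amendment* > *some violinist*.
*every amendment* and *some violinist* are in the same minimal clause.
Ordinary QR to a clause-peripheral position gives the wide-scope LF for the lower DP.

Yes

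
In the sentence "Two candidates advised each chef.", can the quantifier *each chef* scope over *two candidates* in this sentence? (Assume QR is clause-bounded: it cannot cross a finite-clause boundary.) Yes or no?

Yes

Both DPs are arguments of the same predicate; there is no clause or island boundary between them.
No island intervenes, so both surface and inverse scope are derivable.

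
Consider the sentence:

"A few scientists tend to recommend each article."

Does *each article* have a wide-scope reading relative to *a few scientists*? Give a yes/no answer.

The matrix predicate is a raising verb, whose infinitival complement is not a scope island — *each article* can QR into the matrix clause.
QR within a single clause is free, so the lower quantifier may take scope over the higher one.
So *each article* > *a few scientists* is among the available readings.

Yes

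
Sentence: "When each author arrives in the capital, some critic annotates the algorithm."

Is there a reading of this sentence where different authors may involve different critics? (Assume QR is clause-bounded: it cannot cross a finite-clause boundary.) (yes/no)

The described interpretation is the *each author* > *some critic* scoping.
The target quantifier *each author* is part of the adjunct clause *when each author arrives in the capital*.
Adjuncts are opaque for quantifier raising; a quantifier in an adjunct stays inside it.
So *each author* cannot raise to a position above *some critic*.

No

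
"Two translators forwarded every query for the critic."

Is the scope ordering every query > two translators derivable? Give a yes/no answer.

Yes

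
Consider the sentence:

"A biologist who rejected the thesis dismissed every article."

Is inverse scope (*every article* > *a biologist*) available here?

Yes

Although the sentence contains a relative clause (*who rejected the thesis*), *every article* is outside it, in the matrix VP.
Clause-internal QR can adjoin the lower DP above the subject, yielding the inverse reading.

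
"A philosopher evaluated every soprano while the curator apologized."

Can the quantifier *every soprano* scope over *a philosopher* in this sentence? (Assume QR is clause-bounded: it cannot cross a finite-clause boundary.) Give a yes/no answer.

Yes

The adjunct clause does not contain *every soprano*, which is the matrix object.
Clause-internal QR can adjoin the lower DP above the subject, yielding the inverse reading.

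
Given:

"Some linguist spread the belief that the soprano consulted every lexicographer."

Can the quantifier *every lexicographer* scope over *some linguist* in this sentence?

No

*every lexicographer* occurs within the complex NP *the belief that the soprano consulted every lexicographer*.
The complex NP is opaque for QR — the quantifier is frozen inside the noun's complement.
So *every lexicographer* cannot raise high enough to outscope *some linguist*; only the surface ordering *some linguist* > *every lexicographer* is available.
(Only the surface reading survives: one fixed linguist with respect to all the relevant lexicographers.)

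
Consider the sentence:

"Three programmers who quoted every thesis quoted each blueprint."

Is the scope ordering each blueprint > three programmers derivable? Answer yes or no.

Yes

The RC *who quoted every thesis* is an island, but *each blueprint* is not inside it — it is the matrix object, a clausemate of *three programmers*.
Ordinary QR to a clause-peripheral position gives the wide-scope LF for the lower DP.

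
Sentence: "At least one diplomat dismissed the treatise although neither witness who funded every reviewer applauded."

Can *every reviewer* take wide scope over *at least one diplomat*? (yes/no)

*every reviewer* is embedded in the relative clause *who funded every reviewer*, which is itself inside the adjunct *although neither witness who funded every reviewer applauded*.
Nested islands: the RC island is itself inside an adjunct island, so wide scope is doubly excluded.
So *every reviewer* cannot raise to a position above *at least one diplomat*.
(Only the surface reading survives: one fixed diplomat with respect to all the relevant reviewers.)

No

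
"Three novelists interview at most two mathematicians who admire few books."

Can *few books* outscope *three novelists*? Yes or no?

The target quantifier *few books* is part of the relative clause *who admire few books* modifying *at most two mathematicians*.
Relative clauses block scope extraction: QR cannot target a position outside the modified NP.
The inverse ordering *few books* > *three novelists* is therefore underivable.

No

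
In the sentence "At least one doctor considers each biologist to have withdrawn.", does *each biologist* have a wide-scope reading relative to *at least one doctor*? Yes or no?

*each biologist* is an ECM subject; ECM complements are not islands, and the embedded quantifier may take matrix scope.
No island intervenes, so both surface and inverse scope are derivable.
Both orderings are possible: *at least one doctor* > *each biologist* and *each biologist* > *at least one doctor*.

Yes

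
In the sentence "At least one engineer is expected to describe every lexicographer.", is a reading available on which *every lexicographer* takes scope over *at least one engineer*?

Yes

The matrix predicate is a raising verb, whose infinitival complement is not a scope island — *every lexicographer* can QR into the matrix clause.
Clause-internal QR can adjoin the lower DP above the subject, yielding the inverse reading.
The sentence is scopally ambiguous between *at least one engineer* > *every lexicographer* and *every lexicographer* > *at least one engineer*.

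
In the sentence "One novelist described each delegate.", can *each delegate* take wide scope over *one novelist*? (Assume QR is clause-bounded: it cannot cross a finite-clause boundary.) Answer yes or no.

Yes

*each delegate* and *one novelist* are in the same minimal clause.
Nothing blocks QR of the lower DP to a position above the higher one, so inverse scope is available.
Both orderings are possible: *one novelist* > *each delegate* and *each delegate* > *one novelist*.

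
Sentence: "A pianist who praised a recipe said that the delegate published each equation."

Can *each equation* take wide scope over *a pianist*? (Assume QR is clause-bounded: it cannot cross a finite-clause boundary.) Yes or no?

Structurally, *each equation* is inside the finite complement clause *that the delegate published each equation*.
QR is clause-bounded, so the finite complement is a scope island for the embedded quantifier.
Hence only narrow scope for *each equation* (under *a pianist*) survives.
(Only the surface reading survives: one fixed pianist with respect to all the relevant equations.)

No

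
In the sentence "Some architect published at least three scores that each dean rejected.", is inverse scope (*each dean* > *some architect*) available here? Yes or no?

*each dean* is embedded in the relative clause *that each dean rejected* modifying *at least three scores*.
QR out of a relative clause is ruled out by the relative-clause island constraint.
So *each dean* cannot raise high enough to outscope *some architect*; only the surface ordering *some architect* > *each dean* is available.

No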